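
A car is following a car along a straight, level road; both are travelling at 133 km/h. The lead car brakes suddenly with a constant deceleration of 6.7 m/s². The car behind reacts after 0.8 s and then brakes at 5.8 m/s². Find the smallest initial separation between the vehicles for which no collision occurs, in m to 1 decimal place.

133 km/h ÷ 3.6 = 36.9444 m/s.
Leader travels v²/(2a_L) = 1364.889 / 13.400 = 101.857 m before stopping.
Follower covers v·t_r = 36.9444 × 0.8 = 29.556 m while reacting, then v²/(2a_F) = 1364.889 / 11.600 = 117.663 m while braking, for a total of 29.556 + 117.663 = 147.219 m.
Since a_F ≤ a_L and the follower starts braking later, the follower is never slower than the leader, so the closest approach is when both have stopped.
Minimum gap = 147.219 − 101.857 = 45.362 m.

Minimum gap ≈ 45.4 m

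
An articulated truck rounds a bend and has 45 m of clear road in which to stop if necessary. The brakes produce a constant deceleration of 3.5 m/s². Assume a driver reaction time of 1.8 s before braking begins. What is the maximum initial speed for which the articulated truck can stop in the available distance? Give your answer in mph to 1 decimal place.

Stopping distance: v·t_r + v²/(2a) = 45 with t_r = 1.8 s and a = 3.500 m/s².
So v² + 12.600 v − 315.00 = 0.
Positive root: v = −a·t_r + √((a·t_r)² + 2a·d) = −6.300 + √(39.690 + 315.00) = 12.5332 m/s.
12.5332 m/s ÷ 0.44704 = 28.036 mph.

Maximum speed ≈ 28.0 mph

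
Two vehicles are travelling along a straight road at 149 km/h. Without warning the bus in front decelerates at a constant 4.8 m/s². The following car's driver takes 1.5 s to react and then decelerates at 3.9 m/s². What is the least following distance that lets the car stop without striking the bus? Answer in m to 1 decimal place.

149 km/h ÷ 3.6 = 41.3889 m/s.
Leader travels v²/(2a_L) = 1713.041 / 9.600 = 178.442 m before stopping.
Follower covers v·t_r = 41.3889 × 1.5 = 62.083 m while reacting, then v²/(2a_F) = 1713.041 / 7.800 = 219.621 m while braking, for a total of 62.083 + 219.621 = 281.704 m.
Since a_F ≤ a_L and the follower starts braking later, the follower is never slower than the leader, so the closest approach is when both have stopped.
Minimum gap = 281.704 − 178.442 = 103.262 m.

Minimum gap ≈ 103.3 m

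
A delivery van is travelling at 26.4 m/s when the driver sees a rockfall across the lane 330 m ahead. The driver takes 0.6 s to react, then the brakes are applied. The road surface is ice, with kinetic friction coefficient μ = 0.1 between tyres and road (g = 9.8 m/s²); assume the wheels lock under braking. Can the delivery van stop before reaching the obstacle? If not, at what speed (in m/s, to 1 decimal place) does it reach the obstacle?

No — it strikes the obstacle at 9.0 m/s

a = μg = 0.1 × 9.8 = 0.980 m/s².
Reaction distance = 26.4000 × 0.6 = 15.840 m.
Braking distance needed to stop: v²/(2a) = 696.960 / 1.960 = 355.592 m, so total needed = 15.840 + 355.592 = 371.432 m > 330 m — it cannot stop.
Distance remaining when braking begins: 330 − 15.840 = 314.160 m.
v² = v₀² − 2a·d = 696.960 − 2 × 0.980 × 314.160 = 81.206 m²/s².
v = √81.206 = 9.011 m/s.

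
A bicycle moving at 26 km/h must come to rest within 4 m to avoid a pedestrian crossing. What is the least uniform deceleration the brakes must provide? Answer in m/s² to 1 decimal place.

26 km/h ÷ 3.6 = 7.2222 m/s.
v² = 2a·d ⇒ a = v²/(2d) = 7.2222² / (2 × 4.000) = 52.160 / 8.000 = 6.5200 m/s².

Required deceleration ≈ 6.5 m/s²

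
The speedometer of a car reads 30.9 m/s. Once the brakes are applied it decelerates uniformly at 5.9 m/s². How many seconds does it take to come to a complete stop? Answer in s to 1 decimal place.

Braking time ≈ 5.2 s

Braking time = v/a = 30.9000 / 5.900 = 5.237 s.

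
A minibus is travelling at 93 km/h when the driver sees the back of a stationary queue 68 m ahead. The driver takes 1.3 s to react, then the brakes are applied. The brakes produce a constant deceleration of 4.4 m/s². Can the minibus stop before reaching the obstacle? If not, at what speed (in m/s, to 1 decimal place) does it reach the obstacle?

93 km/h ÷ 3.6 = 25.8333 m/s.
Reaction distance = 25.8333 × 1.3 = 33.583 m.
Braking distance needed to stop: v²/(2a) = 667.359 / 8.800 = 75.836 m, so total needed = 33.583 + 75.836 = 109.419 m > 68 m — it cannot stop.
Distance remaining when braking begins: 68 − 33.583 = 34.417 m.
v² = v₀² − 2a·d = 667.359 − 2 × 4.400 × 34.417 = 364.489 m²/s².
v = √364.489 = 19.092 m/s.

No — it strikes the obstacle at 19.1 m/s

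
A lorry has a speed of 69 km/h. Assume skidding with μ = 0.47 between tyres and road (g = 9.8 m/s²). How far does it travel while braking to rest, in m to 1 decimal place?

Braking distance ≈ 39.9 m

69 km/h ÷ 3.6 = 19.1667 m/s.
a = μg = 0.47 × 9.8 = 4.606 m/s².
Braking distance = v²/(2a) = 19.1667² / (2 × 4.606) = 367.362 / 9.212 = 39.879 m.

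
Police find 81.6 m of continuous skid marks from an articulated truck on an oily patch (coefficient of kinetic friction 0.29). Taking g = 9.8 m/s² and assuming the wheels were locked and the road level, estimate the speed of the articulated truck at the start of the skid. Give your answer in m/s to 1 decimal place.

Deceleration a = μg = 0.29 × 9.8 = 2.842 m/s².
v = √(2a·d) = √(2 × 2.842 × 81.6) = √463.814 = 21.5363 m/s.

Initial speed ≈ 21.5 m/s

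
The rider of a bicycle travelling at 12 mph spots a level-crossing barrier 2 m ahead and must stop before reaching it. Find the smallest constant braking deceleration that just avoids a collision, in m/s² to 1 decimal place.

Required deceleration ≈ 7.2 m/s²

12 mph × 0.44704 = 5.3645 m/s.
v² = 2a·d ⇒ a = v²/(2d) = 5.3645² / (2 × 2.000) = 28.778 / 4.000 = 7.1945 m/s².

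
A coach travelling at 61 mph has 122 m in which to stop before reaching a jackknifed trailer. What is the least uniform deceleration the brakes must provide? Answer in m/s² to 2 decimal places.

61 mph × 0.44704 = 27.2694 m/s.
v² = 2a·d ⇒ a = v²/(2d) = 27.2694² / (2 × 122.000) = 743.620 / 244.000 = 3.0476 m/s².

Required deceleration ≈ 3.05 m/s²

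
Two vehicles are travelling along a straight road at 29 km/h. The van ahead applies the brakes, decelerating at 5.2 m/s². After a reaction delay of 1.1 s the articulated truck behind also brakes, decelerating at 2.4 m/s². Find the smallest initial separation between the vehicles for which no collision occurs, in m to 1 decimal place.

29 km/h ÷ 3.6 = 8.0556 m/s.
Leader travels v²/(2a_L) = 64.893 / 10.400 = 6.240 m before stopping.
Follower covers v·t_r = 8.0556 × 1.1 = 8.861 m while reacting, then v²/(2a_F) = 64.893 / 4.800 = 13.519 m while braking, for a total of 8.861 + 13.519 = 22.380 m.
Since a_F ≤ a_L and the follower starts braking later, the follower is never slower than the leader, so the closest approach is when both have stopped.
Minimum gap = 22.380 − 6.240 = 16.140 m.

Minimum gap ≈ 16.1 m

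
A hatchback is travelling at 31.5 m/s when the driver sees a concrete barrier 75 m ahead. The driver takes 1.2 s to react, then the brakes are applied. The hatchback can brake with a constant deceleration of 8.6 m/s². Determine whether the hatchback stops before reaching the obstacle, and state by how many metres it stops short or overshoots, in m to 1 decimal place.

No — it overshoots by 20.5 m

Reaction distance = 31.5000 × 1.2 = 37.800 m.
Braking distance = v²/(2a) = 992.250 / 17.200 = 57.689 m.
Total stopping distance = 37.800 + 57.689 = 95.489 m, vs 75 m available — it cannot stop in time and overshoots by 95.489 − 75 = 20.489 m.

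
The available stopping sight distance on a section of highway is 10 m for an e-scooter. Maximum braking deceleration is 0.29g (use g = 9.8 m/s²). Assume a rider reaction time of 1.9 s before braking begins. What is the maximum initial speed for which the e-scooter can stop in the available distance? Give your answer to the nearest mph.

a = 0.29 × 9.8 = 2.842 m/s².
Stopping distance: v·t_r + v²/(2a) = 10 with t_r = 1.9 s and a = 2.842 m/s².
So v² + 10.800 v − 56.84 = 0.
Positive root: v = −a·t_r + √((a·t_r)² + 2a·d) = −5.400 + √(29.160 + 56.84) = 3.8736 m/s.
3.8736 m/s ÷ 0.44704 = 8.665 mph.

Maximum speed ≈ 9 mph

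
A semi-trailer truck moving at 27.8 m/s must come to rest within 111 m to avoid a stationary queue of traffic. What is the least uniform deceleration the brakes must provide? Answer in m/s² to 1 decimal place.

v² = 2a·d ⇒ a = v²/(2d) = 27.8000² / (2 × 111.000) = 772.840 / 222.000 = 3.4813 m/s².

Required deceleration ≈ 3.5 m/s²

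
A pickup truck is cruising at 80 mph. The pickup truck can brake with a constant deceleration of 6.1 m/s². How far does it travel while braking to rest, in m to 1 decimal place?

80 mph × 0.44704 = 35.7632 m/s.
Braking distance = v²/(2a) = 35.7632² / (2 × 6.100) = 1279.006 / 12.200 = 104.837 m.

Braking distance ≈ 104.8 m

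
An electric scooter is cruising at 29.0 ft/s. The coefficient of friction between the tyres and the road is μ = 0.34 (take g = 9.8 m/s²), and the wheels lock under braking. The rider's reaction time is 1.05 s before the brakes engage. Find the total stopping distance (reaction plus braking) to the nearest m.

29 ft/s × 0.3048 = 8.8392 m/s.
a = μg = 0.34 × 9.8 = 3.332 m/s².
Reaction distance = v·t_r = 8.8392 × 1.05 = 9.281 m.
Braking distance = v²/(2a) = 8.8392² / (2 × 3.332) = 78.131 / 6.664 = 11.724 m.
Total = 9.281 + 11.724 = 21.005 m.

Total stopping distance ≈ 21 m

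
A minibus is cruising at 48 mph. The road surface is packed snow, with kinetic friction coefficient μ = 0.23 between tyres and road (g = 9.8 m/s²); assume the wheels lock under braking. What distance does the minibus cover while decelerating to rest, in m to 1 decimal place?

48 mph × 0.44704 = 21.4579 m/s.
a = μg = 0.23 × 9.8 = 2.254 m/s².
Braking distance = v²/(2a) = 21.4579² / (2 × 2.254) = 460.441 / 4.508 = 102.139 m.

Braking distance ≈ 102.1 m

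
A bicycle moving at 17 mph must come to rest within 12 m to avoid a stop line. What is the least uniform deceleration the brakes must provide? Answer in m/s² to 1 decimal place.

17 mph × 0.44704 = 7.5997 m/s.
v² = 2a·d ⇒ a = v²/(2d) = 7.5997² / (2 × 12.000) = 57.755 / 24.000 = 2.4065 m/s².

Required deceleration ≈ 2.4 m/s²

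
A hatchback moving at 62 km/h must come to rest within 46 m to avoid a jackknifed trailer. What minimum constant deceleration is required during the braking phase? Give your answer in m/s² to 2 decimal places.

62 km/h ÷ 3.6 = 17.2222 m/s.
v² = 2a·d ⇒ a = v²/(2d) = 17.2222² / (2 × 46.000) = 296.604 / 92.000 = 3.2240 m/s².

Required deceleration ≈ 3.22 m/s²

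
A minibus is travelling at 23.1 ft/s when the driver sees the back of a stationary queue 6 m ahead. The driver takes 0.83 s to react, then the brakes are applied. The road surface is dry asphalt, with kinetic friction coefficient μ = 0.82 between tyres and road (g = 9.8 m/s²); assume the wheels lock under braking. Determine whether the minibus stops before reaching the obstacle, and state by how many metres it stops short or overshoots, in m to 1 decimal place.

23.1 ft/s × 0.3048 = 7.0409 m/s.
a = μg = 0.82 × 9.8 = 8.036 m/s².
Reaction distance = 7.0409 × 0.83 = 5.844 m.
Braking distance = v²/(2a) = 49.574 / 16.072 = 3.084 m.
Total stopping distance = 5.844 + 3.084 = 8.928 m, vs 6 m available — it cannot stop in time and overshoots by 8.928 − 6 = 2.928 m.

No — it overshoots by 2.9 m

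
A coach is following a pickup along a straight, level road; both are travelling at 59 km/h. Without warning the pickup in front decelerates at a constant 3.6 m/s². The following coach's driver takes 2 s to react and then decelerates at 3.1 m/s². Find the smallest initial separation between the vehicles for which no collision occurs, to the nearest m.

Minimum gap ≈ 39 m

59 km/h ÷ 3.6 = 16.3889 m/s.
Leader travels v²/(2a_L) = 268.596 / 7.200 = 37.305 m before stopping.
Follower covers v·t_r = 16.3889 × 2 = 32.778 m while reacting, then v²/(2a_F) = 268.596 / 6.200 = 43.322 m while braking, for a total of 32.778 + 43.322 = 76.100 m.
Since a_F ≤ a_L and the follower starts braking later, the follower is never slower than the leader, so the closest approach is when both have stopped.
Minimum gap = 76.100 − 37.305 = 38.795 m.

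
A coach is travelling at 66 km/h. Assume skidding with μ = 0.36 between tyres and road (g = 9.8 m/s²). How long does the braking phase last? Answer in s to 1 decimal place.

66 km/h ÷ 3.6 = 18.3333 m/s.
a = μg = 0.36 × 9.8 = 3.528 m/s².
Braking time = v/a = 18.3333 / 3.528 = 5.197 s.

Braking time ≈ 5.2 s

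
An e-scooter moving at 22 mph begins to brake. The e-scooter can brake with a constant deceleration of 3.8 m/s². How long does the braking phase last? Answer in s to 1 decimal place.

Braking time ≈ 2.6 s

22 mph × 0.44704 = 9.8349 m/s.
Braking time = v/a = 9.8349 / 3.800 = 2.588 s.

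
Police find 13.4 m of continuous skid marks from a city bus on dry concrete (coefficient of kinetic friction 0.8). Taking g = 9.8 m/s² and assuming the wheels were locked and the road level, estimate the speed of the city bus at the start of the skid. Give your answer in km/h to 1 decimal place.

Deceleration a = μg = 0.8 × 9.8 = 7.840 m/s².
v = √(2a·d) = √(2 × 7.840 × 13.4) = √210.112 = 14.4952 m/s.
= 14.4952 × 3.6 = 52.183 km/h.

Initial speed ≈ 52.2 km/h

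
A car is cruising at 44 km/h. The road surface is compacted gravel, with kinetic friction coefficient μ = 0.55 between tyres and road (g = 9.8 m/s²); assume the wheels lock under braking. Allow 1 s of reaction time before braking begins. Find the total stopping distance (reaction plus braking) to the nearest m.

Total stopping distance ≈ 26 m

44 km/h ÷ 3.6 = 12.2222 m/s.
a = μg = 0.55 × 9.8 = 5.390 m/s².
Reaction distance = v·t_r = 12.2222 × 1 = 12.222 m.
Braking distance = v²/(2a) = 12.2222² / (2 × 5.390) = 149.382 / 10.780 = 13.857 m.
Total = 12.222 + 13.857 = 26.079 m.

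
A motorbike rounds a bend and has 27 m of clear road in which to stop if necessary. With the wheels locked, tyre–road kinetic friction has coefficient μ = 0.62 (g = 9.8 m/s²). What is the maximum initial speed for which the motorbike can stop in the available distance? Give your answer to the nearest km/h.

Maximum speed ≈ 65 km/h

a = μg = 0.62 × 9.8 = 6.076 m/s².
v²/(2a) = d ⇒ v = √(2 × 6.076 × 27) = √328.10 = 18.1135 m/s.
18.1135 m/s × 3.6 = 65.209 km/h.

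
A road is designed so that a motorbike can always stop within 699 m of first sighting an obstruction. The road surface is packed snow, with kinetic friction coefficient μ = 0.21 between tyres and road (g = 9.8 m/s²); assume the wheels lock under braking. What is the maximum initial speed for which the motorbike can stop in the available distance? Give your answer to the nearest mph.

Maximum speed ≈ 120 mph

a = μg = 0.21 × 9.8 = 2.058 m/s².
v²/(2a) = d ⇒ v = √(2 × 2.058 × 699) = √2877.08 = 53.6384 m/s.
53.6384 m/s ÷ 0.44704 = 119.986 mph.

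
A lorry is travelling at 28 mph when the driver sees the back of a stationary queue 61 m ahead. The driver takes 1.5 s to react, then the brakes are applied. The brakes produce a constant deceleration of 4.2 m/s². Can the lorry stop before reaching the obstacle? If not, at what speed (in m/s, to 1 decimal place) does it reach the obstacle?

28 mph × 0.44704 = 12.5171 m/s.
Reaction distance = 12.5171 × 1.5 = 18.776 m.
Braking distance = v²/(2a) = 156.678 / 8.400 = 18.652 m.
Total stopping distance = 18.776 + 18.652 = 37.428 m, vs 61 m available — it stops with 61 − 37.428 = 23.572 m to spare.

Yes — it stops about 23.6 m short of the obstacle, so it never reaches it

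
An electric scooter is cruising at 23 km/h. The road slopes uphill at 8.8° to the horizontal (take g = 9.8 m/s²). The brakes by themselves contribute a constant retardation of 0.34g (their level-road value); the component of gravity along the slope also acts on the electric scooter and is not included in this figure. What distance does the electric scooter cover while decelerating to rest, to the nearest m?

Braking distance ≈ 4 m

23 km/h ÷ 3.6 = 6.3889 m/s.
a = 0.34 × 9.8 = 3.332 m/s².
Gravity along the uphill slope adds to the braking deceleration: a_eff = 3.332 + 9.8·sin 8.8° = 3.332 + 1.499 = 4.831 m/s².
Braking distance = v²/(2a) = 6.3889² / (2 × 4.831) = 40.818 / 9.662 = 4.225 m.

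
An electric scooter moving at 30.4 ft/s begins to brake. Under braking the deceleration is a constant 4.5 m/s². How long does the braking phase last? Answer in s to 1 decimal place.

30.4 ft/s × 0.3048 = 9.2659 m/s.
Braking time = v/a = 9.2659 / 4.500 = 2.059 s.

Braking time ≈ 2.1 s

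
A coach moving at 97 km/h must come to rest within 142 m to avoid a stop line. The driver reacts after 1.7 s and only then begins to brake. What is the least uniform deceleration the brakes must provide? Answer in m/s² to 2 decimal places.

Required deceleration ≈ 3.77 m/s²

97 km/h ÷ 3.6 = 26.9444 m/s.
Distance covered during reaction = 26.9444 × 1.7 = 45.805 m.
Distance available for braking: 142 − 45.805 = 96.195 m.
v² = 2a·d ⇒ a = v²/(2d) = 26.9444² / (2 × 96.195) = 726.001 / 192.390 = 3.7736 m/s².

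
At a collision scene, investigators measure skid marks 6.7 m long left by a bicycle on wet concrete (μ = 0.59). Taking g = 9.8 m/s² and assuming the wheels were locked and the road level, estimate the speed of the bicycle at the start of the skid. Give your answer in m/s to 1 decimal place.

Initial speed ≈ 8.8 m/s

Deceleration a = μg = 0.59 × 9.8 = 5.782 m/s².
v = √(2a·d) = √(2 × 5.782 × 6.7) = √77.479 = 8.8022 m/s.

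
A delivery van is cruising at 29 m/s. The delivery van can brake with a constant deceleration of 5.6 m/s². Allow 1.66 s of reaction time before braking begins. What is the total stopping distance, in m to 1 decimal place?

Total stopping distance ≈ 123.2 m

Reaction distance = v·t_r = 29.0000 × 1.66 = 48.140 m.
Braking distance = v²/(2a) = 29.0000² / (2 × 5.600) = 841.000 / 11.200 = 75.089 m.
Total = 48.140 + 75.089 = 123.229 m.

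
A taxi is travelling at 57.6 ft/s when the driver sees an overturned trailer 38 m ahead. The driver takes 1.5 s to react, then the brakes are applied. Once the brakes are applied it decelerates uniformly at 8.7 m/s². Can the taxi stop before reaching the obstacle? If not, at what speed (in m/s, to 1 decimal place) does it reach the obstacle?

57.6 ft/s × 0.3048 = 17.5565 m/s.
Reaction distance = 17.5565 × 1.5 = 26.335 m.
Braking distance needed to stop: v²/(2a) = 308.231 / 17.400 = 17.714 m, so total needed = 26.335 + 17.714 = 44.049 m > 38 m — it cannot stop.
Distance remaining when braking begins: 38 − 26.335 = 11.665 m.
v² = v₀² − 2a·d = 308.231 − 2 × 8.700 × 11.665 = 105.260 m²/s².
v = √105.260 = 10.260 m/s.

No — it strikes the obstacle at 10.3 m/s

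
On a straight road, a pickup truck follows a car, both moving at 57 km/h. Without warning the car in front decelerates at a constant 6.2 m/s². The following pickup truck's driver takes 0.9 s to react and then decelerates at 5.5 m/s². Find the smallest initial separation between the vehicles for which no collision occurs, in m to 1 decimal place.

Minimum gap ≈ 16.8 m

57 km/h ÷ 3.6 = 15.8333 m/s.
Leader travels v²/(2a_L) = 250.693 / 12.400 = 20.217 m before stopping.
Follower covers v·t_r = 15.8333 × 0.9 = 14.250 m while reacting, then v²/(2a_F) = 250.693 / 11.000 = 22.790 m while braking, for a total of 14.250 + 22.790 = 37.040 m.
Since a_F ≤ a_L and the follower starts braking later, the follower is never slower than the leader, so the closest approach is when both have stopped.
Minimum gap = 37.040 − 20.217 = 16.823 m.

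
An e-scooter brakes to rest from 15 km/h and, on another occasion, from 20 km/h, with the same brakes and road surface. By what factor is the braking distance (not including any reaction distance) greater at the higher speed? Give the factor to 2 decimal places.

Factor ≈ 1.78

Braking distance d = v²/(2a), so with a fixed, d ∝ v².
Factor = (20/15)² = 1.3333² = 1.7777.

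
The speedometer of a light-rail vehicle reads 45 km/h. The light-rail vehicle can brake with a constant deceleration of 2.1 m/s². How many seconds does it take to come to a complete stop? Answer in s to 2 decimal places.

Braking time ≈ 5.95 s

45 km/h ÷ 3.6 = 12.5000 m/s.
Braking time = v/a = 12.5000 / 2.100 = 5.952 s.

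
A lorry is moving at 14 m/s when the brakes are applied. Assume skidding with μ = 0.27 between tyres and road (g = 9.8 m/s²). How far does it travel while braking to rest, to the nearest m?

a = μg = 0.27 × 9.8 = 2.646 m/s².
Braking distance = v²/(2a) = 14.0000² / (2 × 2.646) = 196.000 / 5.292 = 37.037 m.

Braking distance ≈ 37 m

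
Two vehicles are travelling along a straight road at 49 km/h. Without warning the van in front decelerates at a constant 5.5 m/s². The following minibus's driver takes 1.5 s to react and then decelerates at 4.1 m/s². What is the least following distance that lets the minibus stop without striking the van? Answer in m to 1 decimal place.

49 km/h ÷ 3.6 = 13.6111 m/s.
Leader travels v²/(2a_L) = 185.262 / 11.000 = 16.842 m before stopping.
Follower covers v·t_r = 13.6111 × 1.5 = 20.417 m while reacting, then v²/(2a_F) = 185.262 / 8.200 = 22.593 m while braking, for a total of 20.417 + 22.593 = 43.010 m.
Since a_F ≤ a_L and the follower starts braking later, the follower is never slower than the leader, so the closest approach is when both have stopped.
Minimum gap = 43.010 − 16.842 = 26.168 m.

Minimum gap ≈ 26.2 m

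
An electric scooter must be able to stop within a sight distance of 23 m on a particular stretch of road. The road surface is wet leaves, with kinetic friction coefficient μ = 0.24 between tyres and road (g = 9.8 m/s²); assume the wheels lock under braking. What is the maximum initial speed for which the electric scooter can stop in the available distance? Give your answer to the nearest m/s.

Maximum speed ≈ 10 m/s

a = μg = 0.24 × 9.8 = 2.352 m/s².
v²/(2a) = d ⇒ v = √(2 × 2.352 × 23) = √108.19 = 10.4014 m/s.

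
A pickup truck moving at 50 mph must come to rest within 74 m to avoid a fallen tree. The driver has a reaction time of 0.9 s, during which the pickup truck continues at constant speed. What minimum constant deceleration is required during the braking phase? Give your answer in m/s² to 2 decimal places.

Required deceleration ≈ 4.64 m/s²

50 mph × 0.44704 = 22.3520 m/s.
Distance covered during reaction = 22.3520 × 0.9 = 20.117 m.
Distance available for braking: 74 − 20.117 = 53.883 m.
v² = 2a·d ⇒ a = v²/(2d) = 22.3520² / (2 × 53.883) = 499.612 / 107.766 = 4.6361 m/s².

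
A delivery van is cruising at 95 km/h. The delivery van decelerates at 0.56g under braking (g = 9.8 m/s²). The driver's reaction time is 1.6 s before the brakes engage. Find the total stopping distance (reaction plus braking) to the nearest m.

95 km/h ÷ 3.6 = 26.3889 m/s.
a = 0.56 × 9.8 = 5.488 m/s².
Reaction distance = v·t_r = 26.3889 × 1.6 = 42.222 m.
Braking distance = v²/(2a) = 26.3889² / (2 × 5.488) = 696.374 / 10.976 = 63.445 m.
Total = 42.222 + 63.445 = 105.667 m.

Total stopping distance ≈ 106 m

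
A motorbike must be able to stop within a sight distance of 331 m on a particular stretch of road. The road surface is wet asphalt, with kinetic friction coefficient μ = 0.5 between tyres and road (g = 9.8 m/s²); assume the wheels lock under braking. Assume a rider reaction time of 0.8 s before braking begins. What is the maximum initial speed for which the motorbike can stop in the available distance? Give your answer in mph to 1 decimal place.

a = μg = 0.5 × 9.8 = 4.900 m/s².
Stopping distance: v·t_r + v²/(2a) = 331 with t_r = 0.8 s and a = 4.900 m/s².
So v² + 7.840 v − 3243.80 = 0.
Positive root: v = −a·t_r + √((a·t_r)² + 2a·d) = −3.920 + √(15.366 + 3243.80) = 53.1691 m/s.
53.1691 m/s ÷ 0.44704 = 118.936 mph.

Maximum speed ≈ 118.9 mph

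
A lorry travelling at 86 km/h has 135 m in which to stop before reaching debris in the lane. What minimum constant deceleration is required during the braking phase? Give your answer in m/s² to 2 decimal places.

Required deceleration ≈ 2.11 m/s²

86 km/h ÷ 3.6 = 23.8889 m/s.
v² = 2a·d ⇒ a = v²/(2d) = 23.8889² / (2 × 135.000) = 570.680 / 270.000 = 2.1136 m/s².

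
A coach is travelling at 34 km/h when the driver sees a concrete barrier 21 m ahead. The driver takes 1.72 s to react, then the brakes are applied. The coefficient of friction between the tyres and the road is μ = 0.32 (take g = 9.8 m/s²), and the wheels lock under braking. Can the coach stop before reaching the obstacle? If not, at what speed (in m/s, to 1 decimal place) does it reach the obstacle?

No — it strikes the obstacle at 7.7 m/s

34 km/h ÷ 3.6 = 9.4444 m/s.
a = μg = 0.32 × 9.8 = 3.136 m/s².
Reaction distance = 9.4444 × 1.72 = 16.244 m.
Braking distance needed to stop: v²/(2a) = 89.197 / 6.272 = 14.221 m, so total needed = 16.244 + 14.221 = 30.465 m > 21 m — it cannot stop.
Distance remaining when braking begins: 21 − 16.244 = 4.756 m.
v² = v₀² − 2a·d = 89.197 − 2 × 3.136 × 4.756 = 59.367 m²/s².
v = √59.367 = 7.705 m/s.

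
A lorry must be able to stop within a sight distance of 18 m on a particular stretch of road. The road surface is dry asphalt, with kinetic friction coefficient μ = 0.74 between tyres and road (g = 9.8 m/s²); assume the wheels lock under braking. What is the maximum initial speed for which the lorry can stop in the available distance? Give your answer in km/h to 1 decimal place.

Maximum speed ≈ 58.2 km/h

a = μg = 0.74 × 9.8 = 7.252 m/s².
v²/(2a) = d ⇒ v = √(2 × 7.252 × 18) = √261.07 = 16.1577 m/s.
16.1577 m/s × 3.6 = 58.168 km/h.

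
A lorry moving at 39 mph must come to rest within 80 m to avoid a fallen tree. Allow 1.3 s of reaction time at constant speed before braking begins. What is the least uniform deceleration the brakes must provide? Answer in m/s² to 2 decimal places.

Required deceleration ≈ 2.65 m/s²

39 mph × 0.44704 = 17.4346 m/s.
Distance covered during reaction = 17.4346 × 1.3 = 22.665 m.
Distance available for braking: 80 − 22.665 = 57.335 m.
v² = 2a·d ⇒ a = v²/(2d) = 17.4346² / (2 × 57.335) = 303.965 / 114.670 = 2.6508 m/s².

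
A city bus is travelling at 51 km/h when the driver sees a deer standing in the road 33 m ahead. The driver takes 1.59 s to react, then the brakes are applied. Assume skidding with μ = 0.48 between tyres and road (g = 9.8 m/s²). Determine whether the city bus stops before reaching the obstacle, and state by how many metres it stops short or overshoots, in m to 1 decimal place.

51 km/h ÷ 3.6 = 14.1667 m/s.
a = μg = 0.48 × 9.8 = 4.704 m/s².
Reaction distance = 14.1667 × 1.59 = 22.525 m.
Braking distance = v²/(2a) = 200.695 / 9.408 = 21.332 m.
Total stopping distance = 22.525 + 21.332 = 43.857 m, vs 33 m available — it cannot stop in time and overshoots by 43.857 − 33 = 10.857 m.

No — it overshoots by 10.9 m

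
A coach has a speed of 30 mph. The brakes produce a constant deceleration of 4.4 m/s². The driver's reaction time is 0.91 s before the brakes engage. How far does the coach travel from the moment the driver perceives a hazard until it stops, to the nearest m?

Total stopping distance ≈ 33 m

30 mph × 0.44704 = 13.4112 m/s.
Reaction distance = v·t_r = 13.4112 × 0.91 = 12.204 m.
Braking distance = v²/(2a) = 13.4112² / (2 × 4.400) = 179.860 / 8.800 = 20.439 m.
Total = 12.204 + 20.439 = 32.643 m.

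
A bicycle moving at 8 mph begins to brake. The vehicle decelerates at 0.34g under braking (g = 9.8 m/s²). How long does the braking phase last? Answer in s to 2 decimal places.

Braking time ≈ 1.07 s

8 mph × 0.44704 = 3.5763 m/s.
a = 0.34 × 9.8 = 3.332 m/s².
Braking time = v/a = 3.5763 / 3.332 = 1.073 s.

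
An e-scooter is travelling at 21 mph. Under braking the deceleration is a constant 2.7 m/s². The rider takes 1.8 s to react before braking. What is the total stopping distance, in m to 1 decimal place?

21 mph × 0.44704 = 9.3878 m/s.
Reaction distance = v·t_r = 9.3878 × 1.8 = 16.898 m.
Braking distance = v²/(2a) = 9.3878² / (2 × 2.700) = 88.131 / 5.400 = 16.321 m.
Total = 16.898 + 16.321 = 33.219 m.

Total stopping distance ≈ 33.2 m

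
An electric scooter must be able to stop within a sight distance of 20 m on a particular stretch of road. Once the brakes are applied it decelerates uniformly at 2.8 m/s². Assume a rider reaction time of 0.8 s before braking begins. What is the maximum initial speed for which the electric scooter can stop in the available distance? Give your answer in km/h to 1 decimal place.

Stopping distance: v·t_r + v²/(2a) = 20 with t_r = 0.8 s and a = 2.800 m/s².
So v² + 4.480 v − 112.00 = 0.
Positive root: v = −a·t_r + √((a·t_r)² + 2a·d) = −2.240 + √(5.018 + 112.00) = 8.5775 m/s.
8.5775 m/s × 3.6 = 30.879 km/h.

Maximum speed ≈ 30.9 km/h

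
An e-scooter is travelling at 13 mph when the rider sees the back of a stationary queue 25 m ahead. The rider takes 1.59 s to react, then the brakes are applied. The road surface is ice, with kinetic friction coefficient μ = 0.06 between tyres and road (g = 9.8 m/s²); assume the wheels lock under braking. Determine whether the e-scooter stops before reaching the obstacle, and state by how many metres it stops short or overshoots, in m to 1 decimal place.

No — it overshoots by 13.0 m

13 mph × 0.44704 = 5.8115 m/s.
a = μg = 0.06 × 9.8 = 0.588 m/s².
Reaction distance = 5.8115 × 1.59 = 9.240 m.
Braking distance = v²/(2a) = 33.774 / 1.176 = 28.719 m.
Total stopping distance = 9.240 + 28.719 = 37.959 m, vs 25 m available — it cannot stop in time and overshoots by 37.959 − 25 = 12.959 m.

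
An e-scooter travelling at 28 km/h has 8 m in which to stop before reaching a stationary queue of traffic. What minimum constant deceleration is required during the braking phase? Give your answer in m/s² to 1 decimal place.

Required deceleration ≈ 3.8 m/s²

28 km/h ÷ 3.6 = 7.7778 m/s.
v² = 2a·d ⇒ a = v²/(2d) = 7.7778² / (2 × 8.000) = 60.494 / 16.000 = 3.7809 m/s².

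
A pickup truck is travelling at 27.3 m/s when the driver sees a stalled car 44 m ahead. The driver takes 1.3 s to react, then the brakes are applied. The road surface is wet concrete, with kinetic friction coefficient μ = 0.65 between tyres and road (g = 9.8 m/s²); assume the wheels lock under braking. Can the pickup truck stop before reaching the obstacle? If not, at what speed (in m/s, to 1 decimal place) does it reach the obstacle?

No — it strikes the obstacle at 25.2 m/s

a = μg = 0.65 × 9.8 = 6.370 m/s².
Reaction distance = 27.3000 × 1.3 = 35.490 m.
Braking distance needed to stop: v²/(2a) = 745.290 / 12.740 = 58.500 m, so total needed = 35.490 + 58.500 = 93.990 m > 44 m — it cannot stop.
Distance remaining when braking begins: 44 − 35.490 = 8.510 m.
v² = v₀² − 2a·d = 745.290 − 2 × 6.370 × 8.510 = 636.873 m²/s².
v = √636.873 = 25.236 m/s.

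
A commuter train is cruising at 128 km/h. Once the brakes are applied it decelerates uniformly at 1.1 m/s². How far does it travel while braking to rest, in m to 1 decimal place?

Braking distance ≈ 574.6 m

128 km/h ÷ 3.6 = 35.5556 m/s.
Braking distance = v²/(2a) = 35.5556² / (2 × 1.100) = 1264.201 / 2.200 = 574.637 m.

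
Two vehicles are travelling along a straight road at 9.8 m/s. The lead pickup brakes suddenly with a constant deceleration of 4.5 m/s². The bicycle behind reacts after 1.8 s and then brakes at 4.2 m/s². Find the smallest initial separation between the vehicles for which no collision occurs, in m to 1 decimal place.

Minimum gap ≈ 18.4 m

Leader travels v²/(2a_L) = 96.040 / 9.000 = 10.671 m before stopping.
Follower covers v·t_r = 9.8000 × 1.8 = 17.640 m while reacting, then v²/(2a_F) = 96.040 / 8.400 = 11.433 m while braking, for a total of 17.640 + 11.433 = 29.073 m.
Since a_F ≤ a_L and the follower starts braking later, the follower is never slower than the leader, so the closest approach is when both have stopped.
Minimum gap = 29.073 − 10.671 = 18.402 m.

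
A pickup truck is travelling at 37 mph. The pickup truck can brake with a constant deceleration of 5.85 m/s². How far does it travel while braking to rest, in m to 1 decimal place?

Braking distance ≈ 23.4 m

37 mph × 0.44704 = 16.5405 m/s.
Braking distance = v²/(2a) = 16.5405² / (2 × 5.850) = 273.588 / 11.700 = 23.384 m.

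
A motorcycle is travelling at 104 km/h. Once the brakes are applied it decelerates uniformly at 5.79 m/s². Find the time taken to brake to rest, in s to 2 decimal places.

104 km/h ÷ 3.6 = 28.8889 m/s.
Braking time = v/a = 28.8889 / 5.790 = 4.989 s.

Braking time ≈ 4.99 s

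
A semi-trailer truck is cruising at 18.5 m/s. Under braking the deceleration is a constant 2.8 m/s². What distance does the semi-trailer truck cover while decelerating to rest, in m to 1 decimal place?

Braking distance = v²/(2a) = 18.5000² / (2 × 2.800) = 342.250 / 5.600 = 61.116 m.

Braking distance ≈ 61.1 m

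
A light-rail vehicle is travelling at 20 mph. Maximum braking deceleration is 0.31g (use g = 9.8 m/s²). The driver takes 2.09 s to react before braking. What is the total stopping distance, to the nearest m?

Total stopping distance ≈ 32 m

20 mph × 0.44704 = 8.9408 m/s.
a = 0.31 × 9.8 = 3.038 m/s².
Reaction distance = v·t_r = 8.9408 × 2.09 = 18.686 m.
Braking distance = v²/(2a) = 8.9408² / (2 × 3.038) = 79.938 / 6.076 = 13.156 m.
Total = 18.686 + 13.156 = 31.842 m.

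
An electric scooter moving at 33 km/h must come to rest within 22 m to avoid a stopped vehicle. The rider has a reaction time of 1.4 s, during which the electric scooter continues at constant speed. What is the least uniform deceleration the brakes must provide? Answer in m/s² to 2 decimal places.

33 km/h ÷ 3.6 = 9.1667 m/s.
Distance covered during reaction = 9.1667 × 1.4 = 12.833 m.
Distance available for braking: 22 − 12.833 = 9.167 m.
v² = 2a·d ⇒ a = v²/(2d) = 9.1667² / (2 × 9.167) = 84.028 / 18.334 = 4.5832 m/s².

Required deceleration ≈ 4.58 m/s²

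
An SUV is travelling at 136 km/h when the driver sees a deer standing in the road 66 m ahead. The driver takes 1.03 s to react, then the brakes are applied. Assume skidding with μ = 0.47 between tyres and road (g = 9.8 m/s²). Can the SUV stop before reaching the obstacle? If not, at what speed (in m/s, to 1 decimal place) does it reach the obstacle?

No — it strikes the obstacle at 34.3 m/s

136 km/h ÷ 3.6 = 37.7778 m/s.
a = μg = 0.47 × 9.8 = 4.606 m/s².
Reaction distance = 37.7778 × 1.03 = 38.911 m.
Braking distance needed to stop: v²/(2a) = 1427.162 / 9.212 = 154.924 m, so total needed = 38.911 + 154.924 = 193.835 m > 66 m — it cannot stop.
Distance remaining when braking begins: 66 − 38.911 = 27.089 m.
v² = v₀² − 2a·d = 1427.162 − 2 × 4.606 × 27.089 = 1177.618 m²/s².
v = √1177.618 = 34.316 m/s.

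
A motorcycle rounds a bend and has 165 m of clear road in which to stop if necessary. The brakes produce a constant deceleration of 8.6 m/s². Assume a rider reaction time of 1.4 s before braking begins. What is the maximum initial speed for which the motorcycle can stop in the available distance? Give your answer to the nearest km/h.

Maximum speed ≈ 153 km/h

Stopping distance: v·t_r + v²/(2a) = 165 with t_r = 1.4 s and a = 8.600 m/s².
So v² + 24.080 v − 2838.00 = 0.
Positive root: v = −a·t_r + √((a·t_r)² + 2a·d) = −12.040 + √(144.962 + 2838.00) = 42.5765 m/s.
42.5765 m/s × 3.6 = 153.275 km/h.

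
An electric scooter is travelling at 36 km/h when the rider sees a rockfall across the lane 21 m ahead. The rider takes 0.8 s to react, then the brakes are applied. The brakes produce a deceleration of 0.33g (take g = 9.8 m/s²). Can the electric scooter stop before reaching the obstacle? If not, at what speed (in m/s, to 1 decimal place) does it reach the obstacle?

36 km/h ÷ 3.6 = 10.0000 m/s.
a = 0.33 × 9.8 = 3.234 m/s².
Reaction distance = 10.0000 × 0.8 = 8.000 m.
Braking distance needed to stop: v²/(2a) = 100.000 / 6.468 = 15.461 m, so total needed = 8.000 + 15.461 = 23.461 m > 21 m — it cannot stop.
Distance remaining when braking begins: 21 − 8.000 = 13.000 m.
v² = v₀² − 2a·d = 100.000 − 2 × 3.234 × 13.000 = 15.916 m²/s².
v = √15.916 = 3.989 m/s.

No — it strikes the obstacle at 4.0 m/s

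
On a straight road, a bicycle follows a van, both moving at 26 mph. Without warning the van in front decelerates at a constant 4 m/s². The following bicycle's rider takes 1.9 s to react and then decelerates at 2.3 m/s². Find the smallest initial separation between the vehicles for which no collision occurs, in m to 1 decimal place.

26 mph × 0.44704 = 11.6230 m/s.
Leader travels v²/(2a_L) = 135.094 / 8.000 = 16.887 m before stopping.
Follower covers v·t_r = 11.6230 × 1.9 = 22.084 m while reacting, then v²/(2a_F) = 135.094 / 4.600 = 29.368 m while braking, for a total of 22.084 + 29.368 = 51.452 m.
Since a_F ≤ a_L and the follower starts braking later, the follower is never slower than the leader, so the closest approach is when both have stopped.
Minimum gap = 51.452 − 16.887 = 34.565 m.

Minimum gap ≈ 34.6 m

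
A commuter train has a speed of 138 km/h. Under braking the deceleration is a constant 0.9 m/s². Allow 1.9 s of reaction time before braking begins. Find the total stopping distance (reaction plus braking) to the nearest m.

Total stopping distance ≈ 889 m

138 km/h ÷ 3.6 = 38.3333 m/s.
Reaction distance = v·t_r = 38.3333 × 1.9 = 72.833 m.
Braking distance = v²/(2a) = 38.3333² / (2 × 0.900) = 1469.442 / 1.800 = 816.357 m.
Total = 72.833 + 816.357 = 889.190 m.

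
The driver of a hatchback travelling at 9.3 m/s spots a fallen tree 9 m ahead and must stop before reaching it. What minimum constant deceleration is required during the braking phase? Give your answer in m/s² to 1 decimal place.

Required deceleration ≈ 4.8 m/s²

v² = 2a·d ⇒ a = v²/(2d) = 9.3000² / (2 × 9.000) = 86.490 / 18.000 = 4.8050 m/s².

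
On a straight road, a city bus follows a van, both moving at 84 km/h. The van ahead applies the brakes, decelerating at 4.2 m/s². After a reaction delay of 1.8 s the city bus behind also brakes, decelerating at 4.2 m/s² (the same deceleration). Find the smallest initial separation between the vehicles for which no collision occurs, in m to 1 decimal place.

84 km/h ÷ 3.6 = 23.3333 m/s.
Leader travels v²/(2a_L) = 544.443 / 8.400 = 64.815 m before stopping.
Follower covers v·t_r = 23.3333 × 1.8 = 42.000 m while reacting, then v²/(2a_F) = 544.443 / 8.400 = 64.815 m while braking, for a total of 42.000 + 64.815 = 106.815 m.
Since a_F ≤ a_L and the follower starts braking later, the follower is never slower than the leader, so the closest approach is when both have stopped.
Minimum gap = 106.815 − 64.815 = 42.000 m.

Minimum gap ≈ 42.0 m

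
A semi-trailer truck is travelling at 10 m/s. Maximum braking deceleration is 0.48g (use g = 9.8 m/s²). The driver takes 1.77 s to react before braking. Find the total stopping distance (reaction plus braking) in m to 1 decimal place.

Total stopping distance ≈ 28.3 m

a = 0.48 × 9.8 = 4.704 m/s².
Reaction distance = v·t_r = 10.0000 × 1.77 = 17.700 m.
Braking distance = v²/(2a) = 10.0000² / (2 × 4.704) = 100.000 / 9.408 = 10.629 m.
Total = 17.700 + 10.629 = 28.329 m.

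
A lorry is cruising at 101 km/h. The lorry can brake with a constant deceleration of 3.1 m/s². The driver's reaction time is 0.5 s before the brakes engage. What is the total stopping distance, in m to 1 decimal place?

101 km/h ÷ 3.6 = 28.0556 m/s.
Reaction distance = v·t_r = 28.0556 × 0.5 = 14.028 m.
Braking distance = v²/(2a) = 28.0556² / (2 × 3.100) = 787.117 / 6.200 = 126.954 m.
Total = 14.028 + 126.954 = 140.982 m.

Total stopping distance ≈ 141.0 m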